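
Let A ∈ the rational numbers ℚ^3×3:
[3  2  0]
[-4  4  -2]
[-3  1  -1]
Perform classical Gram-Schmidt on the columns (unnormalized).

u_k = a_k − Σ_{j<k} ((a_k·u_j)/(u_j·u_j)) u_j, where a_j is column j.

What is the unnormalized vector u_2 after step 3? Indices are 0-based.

Step 1: u_0 = a_0 = (3, -4, -3).
Step 2: u_1 = a_1 − (-13/34)·u_0 = (107/34, 42/17, -5/34).
Step 3: u_2 = a_2 − (11/34)·u_0 − (-163/545)·u_1 = (-16/545, 18/545, -8/109).

u_2 = (-16/545, 18/545, -8/109)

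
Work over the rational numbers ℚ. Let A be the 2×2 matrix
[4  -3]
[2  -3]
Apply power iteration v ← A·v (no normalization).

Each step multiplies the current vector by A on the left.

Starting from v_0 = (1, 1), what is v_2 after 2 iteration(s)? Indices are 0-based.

v_2 = (7, 5)

v_0 = (1, 1).
v_1 = A·v_0 = (1, -1).
v_2 = A·v_1 = (7, 5).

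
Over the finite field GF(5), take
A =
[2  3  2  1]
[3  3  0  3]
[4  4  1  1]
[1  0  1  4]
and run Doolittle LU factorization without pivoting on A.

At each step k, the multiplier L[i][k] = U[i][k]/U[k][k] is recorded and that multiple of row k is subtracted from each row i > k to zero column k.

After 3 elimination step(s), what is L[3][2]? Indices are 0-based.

L[3][2] = 3

[col 0] pivot 2
  R1 -= 4*R0 → (0, 1, 2, 4)  (L[1][0] := 4)
  R2 -= 2*R0 → (0, 3, 2, 4)  (L[2][0] := 2)
  R3 -= 3*R0 → (0, 1, 0, 1)  (L[3][0] := 3)
[col 1] pivot 1
  R2 -= 3*R1 → (0, 0, 1, 2)  (L[2][1] := 3)
  R3 -= 1*R1 → (0, 0, 3, 2)  (L[3][1] := 1)
[col 2] pivot 1
  R3 -= 3*R2 → (0, 0, 0, 1)  (L[3][2] := 3)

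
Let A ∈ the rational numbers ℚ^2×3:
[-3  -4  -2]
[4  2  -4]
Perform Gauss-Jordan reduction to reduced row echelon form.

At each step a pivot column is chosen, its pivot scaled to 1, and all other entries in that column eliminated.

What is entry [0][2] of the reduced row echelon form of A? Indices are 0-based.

pivot(0,0)=-3: scale R0 → (1, 4/3, 2/3)
  clear (1,0): R1 −= (4)R0 → (0, -10/3, -20/3)
pivot(1,1)=-10/3: scale R1 → (0, 1, 2)
  clear (0,1): R0 −= (4/3)R1 → (1, 0, -2)

M[0][2] = -2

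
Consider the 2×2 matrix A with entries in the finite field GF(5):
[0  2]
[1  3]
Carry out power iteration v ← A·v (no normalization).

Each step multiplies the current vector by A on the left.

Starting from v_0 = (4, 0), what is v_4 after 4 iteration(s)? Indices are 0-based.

v_4 = (3, 1)

v_0 = (4, 0).
v_1 = A·v_0 = (0, 4).
v_2 = A·v_1 = (3, 2).
v_3 = A·v_2 = (4, 4).
v_4 = A·v_3 = (3, 1).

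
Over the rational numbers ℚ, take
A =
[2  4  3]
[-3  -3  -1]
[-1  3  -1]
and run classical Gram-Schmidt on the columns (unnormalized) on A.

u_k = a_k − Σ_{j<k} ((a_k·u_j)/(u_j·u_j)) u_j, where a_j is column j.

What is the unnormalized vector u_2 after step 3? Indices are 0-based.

Step 1: u_0 = a_0 = (2, -3, -1).
Step 2: u_1 = a_1 − (1)·u_0 = (2, 0, 4).
Step 3: u_2 = a_2 − (5/7)·u_0 − (1/10)·u_1 = (48/35, 8/7, -24/35).

u_2 = (48/35, 8/7, -24/35)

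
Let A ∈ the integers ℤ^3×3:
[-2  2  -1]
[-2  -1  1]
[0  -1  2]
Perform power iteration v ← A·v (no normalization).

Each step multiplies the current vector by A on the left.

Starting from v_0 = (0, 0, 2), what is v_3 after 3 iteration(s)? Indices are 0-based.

v_0 = (0, 0, 2).
v_1 = A·v_0 = (-2, 2, 4).
v_2 = A·v_1 = (4, 6, 6).
v_3 = A·v_2 = (-2, -8, 6).

v_3 = (-2, -8, 6)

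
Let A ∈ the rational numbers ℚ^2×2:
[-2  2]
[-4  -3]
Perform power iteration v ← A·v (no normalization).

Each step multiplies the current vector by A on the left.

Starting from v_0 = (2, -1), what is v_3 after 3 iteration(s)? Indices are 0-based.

v_0 = (2, -1).
v_1 = A·v_0 = (-6, -5).
v_2 = A·v_1 = (2, 39).
v_3 = A·v_2 = (74, -125).

v_3 = (74, -125)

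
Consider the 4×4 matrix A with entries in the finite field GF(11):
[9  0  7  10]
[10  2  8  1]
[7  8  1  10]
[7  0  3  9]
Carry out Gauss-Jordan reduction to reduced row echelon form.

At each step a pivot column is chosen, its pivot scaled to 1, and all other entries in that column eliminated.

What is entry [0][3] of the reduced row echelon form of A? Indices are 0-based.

M[0][3] = 0

pivot(0,0)=9: scale R0 → (1, 0, 2, 6)
  clear (1,0): R1 −= (10)R0 → (0, 2, 10, 7)
  clear (2,0): R2 −= (7)R0 → (0, 8, 9, 1)
  clear (3,0): R3 −= (7)R0 → (0, 0, 0, 0)
pivot(1,1)=2: scale R1 → (0, 1, 5, 9)
  clear (2,1): R2 −= (8)R1 → (0, 0, 2, 6)
pivot(2,2)=2: scale R2 → (0, 0, 1, 3)
  clear (0,2): R0 −= (2)R2 → (1, 0, 0, 0)
  clear (1,2): R1 −= (5)R2 → (0, 1, 0, 5)
col 3: no nonzero at/below row 3; advance.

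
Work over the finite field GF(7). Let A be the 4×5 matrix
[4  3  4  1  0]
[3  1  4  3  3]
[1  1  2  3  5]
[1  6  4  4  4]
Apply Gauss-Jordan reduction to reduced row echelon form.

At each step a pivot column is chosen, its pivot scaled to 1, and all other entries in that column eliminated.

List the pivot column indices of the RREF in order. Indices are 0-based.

pivot columns: 0, 1, 2, 3

step 1: normalize row 0 (÷4) = (1, 6, 1, 2, 0)
  row 1: subtract 3×row0 = (0, 4, 1, 4, 3)
  row 2: subtract 1×row0 = (0, 2, 1, 1, 5)
  row 3: subtract 1×row0 = (0, 0, 3, 2, 4)
step 2: normalize row 1 (÷4) = (0, 1, 2, 1, 6)
  row 0: subtract 6×row1 = (1, 0, 3, 3, 6)
  row 2: subtract 2×row1 = (0, 0, 4, 6, 0)
step 3: normalize row 2 (÷4) = (0, 0, 1, 5, 0)
  row 0: subtract 3×row2 = (1, 0, 0, 2, 6)
  row 1: subtract 2×row2 = (0, 1, 0, 5, 6)
  row 3: subtract 3×row2 = (0, 0, 0, 1, 4)
step 4: normalize row 3 (÷1) = (0, 0, 0, 1, 4)
  row 0: subtract 2×row3 = (1, 0, 0, 0, 5)
  row 1: subtract 5×row3 = (0, 1, 0, 0, 0)
  row 2: subtract 5×row3 = (0, 0, 1, 0, 1)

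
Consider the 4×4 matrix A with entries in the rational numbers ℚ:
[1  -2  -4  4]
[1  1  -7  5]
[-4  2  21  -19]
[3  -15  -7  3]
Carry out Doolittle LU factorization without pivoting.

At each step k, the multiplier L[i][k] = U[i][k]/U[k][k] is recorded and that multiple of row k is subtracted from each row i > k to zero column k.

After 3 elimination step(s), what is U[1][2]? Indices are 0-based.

U[1][2] = -3

Step 1: pivot at (0,0) is 1.
  row1 ← row1 − (1)·row0  ⇒  L[1][0]=1, U row1=(0, 3, -3, 1)
  row2 ← row2 − (-4)·row0  ⇒  L[2][0]=-4, U row2=(0, -6, 5, -3)
  row3 ← row3 − (3)·row0  ⇒  L[3][0]=3, U row3=(0, -9, 5, -9)
Step 2: pivot at (1,1) is 3.
  row2 ← row2 − (-2)·row1  ⇒  L[2][1]=-2, U row2=(0, 0, -1, -1)
  row3 ← row3 − (-3)·row1  ⇒  L[3][1]=-3, U row3=(0, 0, -4, -6)
Step 3: pivot at (2,2) is -1.
  row3 ← row3 − (4)·row2  ⇒  L[3][2]=4, U row3=(0, 0, 0, -2)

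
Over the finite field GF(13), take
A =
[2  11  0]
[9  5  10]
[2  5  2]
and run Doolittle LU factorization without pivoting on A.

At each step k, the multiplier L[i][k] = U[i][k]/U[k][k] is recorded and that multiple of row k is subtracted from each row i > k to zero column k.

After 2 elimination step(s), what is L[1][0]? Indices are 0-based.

L[1][0] = 11

[col 0] pivot 2
  R1 -= 11*R0 → (0, 1, 10)  (L[1][0] := 11)
  R2 -= 1*R0 → (0, 7, 2)  (L[2][0] := 1)
[col 1] pivot 1
  R2 -= 7*R1 → (0, 0, 10)  (L[2][1] := 7)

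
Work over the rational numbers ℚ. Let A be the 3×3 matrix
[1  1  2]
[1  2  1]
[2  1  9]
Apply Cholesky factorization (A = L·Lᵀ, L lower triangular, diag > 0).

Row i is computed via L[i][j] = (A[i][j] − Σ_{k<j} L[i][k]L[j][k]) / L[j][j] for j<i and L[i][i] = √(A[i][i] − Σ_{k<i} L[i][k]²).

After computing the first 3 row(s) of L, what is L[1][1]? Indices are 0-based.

L[1][1] = 1

Step 1: L[0][0] = √(1) = 1.
  L[1][0] = (1) / L[0][0] = 1.
Step 2: L[1][1] = √(1) = 1.
  L[2][0] = (2) / L[0][0] = 2.
  L[2][1] = (-1) / L[1][1] = -1.
Step 3: L[2][2] = √(4) = 2.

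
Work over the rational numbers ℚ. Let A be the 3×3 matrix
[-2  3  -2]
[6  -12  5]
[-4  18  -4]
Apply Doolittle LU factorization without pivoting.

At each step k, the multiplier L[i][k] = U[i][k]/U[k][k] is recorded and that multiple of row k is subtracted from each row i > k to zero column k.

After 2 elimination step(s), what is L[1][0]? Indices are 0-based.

Step 1: pivot at (0,0) is -2.
  row1 ← row1 − (-3)·row0  ⇒  L[1][0]=-3, U row1=(0, -3, -1)
  row2 ← row2 − (2)·row0  ⇒  L[2][0]=2, U row2=(0, 12, 0)
Step 2: pivot at (1,1) is -3.
  row2 ← row2 − (-4)·row1  ⇒  L[2][1]=-4, U row2=(0, 0, -4)

L[1][0] = -3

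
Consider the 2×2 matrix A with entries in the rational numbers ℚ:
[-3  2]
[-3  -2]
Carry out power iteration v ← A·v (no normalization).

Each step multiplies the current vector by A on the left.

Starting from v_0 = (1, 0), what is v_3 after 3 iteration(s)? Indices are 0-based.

v_0 = (1, 0).
v_1 = A·v_0 = (-3, -3).
v_2 = A·v_1 = (3, 15).
v_3 = A·v_2 = (21, -39).

v_3 = (21, -39)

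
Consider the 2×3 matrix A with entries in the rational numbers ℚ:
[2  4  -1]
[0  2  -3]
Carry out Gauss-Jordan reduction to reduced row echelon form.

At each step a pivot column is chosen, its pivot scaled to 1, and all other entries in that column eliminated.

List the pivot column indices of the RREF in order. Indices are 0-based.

pivot columns: 0, 1

step 1: normalize row 0 (÷2) = (1, 2, -1/2)
step 2: normalize row 1 (÷2) = (0, 1, -3/2)
  row 0: subtract 2×row1 = (1, 0, 5/2)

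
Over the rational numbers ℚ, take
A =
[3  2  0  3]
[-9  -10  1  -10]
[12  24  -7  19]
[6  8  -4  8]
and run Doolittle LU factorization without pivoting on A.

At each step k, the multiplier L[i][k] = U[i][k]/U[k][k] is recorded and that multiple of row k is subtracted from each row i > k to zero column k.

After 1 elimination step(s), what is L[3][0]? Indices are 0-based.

[col 0] pivot 3
  R1 -= -3*R0 → (0, -4, 1, -1)  (L[1][0] := -3)
  R2 -= 4*R0 → (0, 16, -7, 7)  (L[2][0] := 4)
  R3 -= 2*R0 → (0, 4, -4, 2)  (L[3][0] := 2)

L[3][0] = 2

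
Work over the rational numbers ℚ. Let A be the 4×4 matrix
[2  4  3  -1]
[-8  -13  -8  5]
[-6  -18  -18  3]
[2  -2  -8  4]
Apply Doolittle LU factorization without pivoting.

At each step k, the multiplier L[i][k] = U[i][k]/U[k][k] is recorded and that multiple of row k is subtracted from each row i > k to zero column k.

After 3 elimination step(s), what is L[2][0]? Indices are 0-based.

[col 0] pivot 2
  R1 -= -4*R0 → (0, 3, 4, 1)  (L[1][0] := -4)
  R2 -= -3*R0 → (0, -6, -9, 0)  (L[2][0] := -3)
  R3 -= 1*R0 → (0, -6, -11, 5)  (L[3][0] := 1)
[col 1] pivot 3
  R2 -= -2*R1 → (0, 0, -1, 2)  (L[2][1] := -2)
  R3 -= -2*R1 → (0, 0, -3, 7)  (L[3][1] := -2)
[col 2] pivot -1
  R3 -= 3*R2 → (0, 0, 0, 1)  (L[3][2] := 3)

L[2][0] = -3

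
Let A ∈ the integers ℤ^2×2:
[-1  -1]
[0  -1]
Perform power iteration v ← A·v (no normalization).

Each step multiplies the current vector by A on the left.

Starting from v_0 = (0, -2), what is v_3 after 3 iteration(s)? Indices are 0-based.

v_3 = (6, 2)

v_0 = (0, -2).
v_1 = A·v_0 = (2, 2).
v_2 = A·v_1 = (-4, -2).
v_3 = A·v_2 = (6, 2).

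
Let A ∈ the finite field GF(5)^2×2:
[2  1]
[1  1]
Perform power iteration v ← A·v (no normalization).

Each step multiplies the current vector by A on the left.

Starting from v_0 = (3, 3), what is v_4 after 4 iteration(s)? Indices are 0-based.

v_4 = (0, 2)

v_0 = (3, 3).
v_1 = A·v_0 = (4, 1).
v_2 = A·v_1 = (4, 0).
v_3 = A·v_2 = (3, 4).
v_4 = A·v_3 = (0, 2).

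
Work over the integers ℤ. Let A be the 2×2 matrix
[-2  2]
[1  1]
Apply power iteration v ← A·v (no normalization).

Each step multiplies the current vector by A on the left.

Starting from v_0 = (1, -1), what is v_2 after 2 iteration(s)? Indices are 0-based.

v_0 = (1, -1).
v_1 = A·v_0 = (-4, 0).
v_2 = A·v_1 = (8, -4).

v_2 = (8, -4)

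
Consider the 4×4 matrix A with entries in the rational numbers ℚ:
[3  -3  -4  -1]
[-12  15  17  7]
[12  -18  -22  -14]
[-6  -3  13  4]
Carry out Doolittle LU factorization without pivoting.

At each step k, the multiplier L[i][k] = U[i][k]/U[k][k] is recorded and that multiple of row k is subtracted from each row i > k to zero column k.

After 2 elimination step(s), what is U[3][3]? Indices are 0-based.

[col 0] pivot 3
  R1 -= -4*R0 → (0, 3, 1, 3)  (L[1][0] := -4)
  R2 -= 4*R0 → (0, -6, -6, -10)  (L[2][0] := 4)
  R3 -= -2*R0 → (0, -9, 5, 2)  (L[3][0] := -2)
[col 1] pivot 3
  R2 -= -2*R1 → (0, 0, -4, -4)  (L[2][1] := -2)
  R3 -= -3*R1 → (0, 0, 8, 11)  (L[3][1] := -3)

U[3][3] = 11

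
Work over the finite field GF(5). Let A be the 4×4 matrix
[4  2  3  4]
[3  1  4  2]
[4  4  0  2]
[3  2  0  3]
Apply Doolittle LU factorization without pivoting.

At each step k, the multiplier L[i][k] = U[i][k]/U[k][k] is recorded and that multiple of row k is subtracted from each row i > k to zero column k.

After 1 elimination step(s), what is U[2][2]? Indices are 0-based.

k=0: U[0][0]=4
  eliminate (1,0): mult=2, new row 1: (0, 2, 3, 4); set L[1][0]=2
  eliminate (2,0): mult=1, new row 2: (0, 2, 2, 3); set L[2][0]=1
  eliminate (3,0): mult=2, new row 3: (0, 3, 4, 0); set L[3][0]=2

U[2][2] = 2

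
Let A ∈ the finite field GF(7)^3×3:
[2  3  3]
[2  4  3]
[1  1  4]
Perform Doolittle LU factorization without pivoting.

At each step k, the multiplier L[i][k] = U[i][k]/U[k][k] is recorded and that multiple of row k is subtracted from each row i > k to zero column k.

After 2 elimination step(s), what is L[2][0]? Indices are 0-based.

k=0: U[0][0]=2
  eliminate (1,0): mult=1, new row 1: (0, 1, 0); set L[1][0]=1
  eliminate (2,0): mult=4, new row 2: (0, 3, 6); set L[2][0]=4
k=1: U[1][1]=1
  eliminate (2,1): mult=3, new row 2: (0, 0, 6); set L[2][1]=3

L[2][0] = 4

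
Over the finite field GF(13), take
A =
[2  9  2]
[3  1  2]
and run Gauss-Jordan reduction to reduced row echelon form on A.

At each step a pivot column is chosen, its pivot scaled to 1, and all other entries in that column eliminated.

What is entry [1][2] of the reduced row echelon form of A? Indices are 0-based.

pivot(0,0)=2: scale R0 → (1, 11, 1)
  clear (1,0): R1 −= (3)R0 → (0, 7, 12)
pivot(1,1)=7: scale R1 → (0, 1, 11)
  clear (0,1): R0 −= (11)R1 → (1, 0, 10)

M[1][2] = 11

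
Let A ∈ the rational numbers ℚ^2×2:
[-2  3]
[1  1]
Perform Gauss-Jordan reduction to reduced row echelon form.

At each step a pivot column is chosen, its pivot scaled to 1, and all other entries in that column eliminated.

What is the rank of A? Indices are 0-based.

[1] R0 /= -2  ⇒  (1, -3/2)
     R1 -= 1·R0  ⇒  (0, 5/2)
[2] R1 /= 5/2  ⇒  (0, 1)
     R0 -= -3/2·R1  ⇒  (1, 0)

rank = 2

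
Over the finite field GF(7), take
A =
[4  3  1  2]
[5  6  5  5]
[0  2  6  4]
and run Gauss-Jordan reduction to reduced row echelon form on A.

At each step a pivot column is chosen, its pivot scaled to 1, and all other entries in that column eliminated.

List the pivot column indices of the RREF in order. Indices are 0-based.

step 1: normalize row 0 (÷4) = (1, 6, 2, 4)
  row 1: subtract 5×row0 = (0, 4, 2, 6)
step 2: normalize row 1 (÷4) = (0, 1, 4, 5)
  row 0: subtract 6×row1 = (1, 0, 6, 2)
  row 2: subtract 2×row1 = (0, 0, 5, 1)
step 3: normalize row 2 (÷5) = (0, 0, 1, 3)
  row 0: subtract 6×row2 = (1, 0, 0, 5)
  row 1: subtract 4×row2 = (0, 1, 0, 0)

pivot columns: 0, 1, 2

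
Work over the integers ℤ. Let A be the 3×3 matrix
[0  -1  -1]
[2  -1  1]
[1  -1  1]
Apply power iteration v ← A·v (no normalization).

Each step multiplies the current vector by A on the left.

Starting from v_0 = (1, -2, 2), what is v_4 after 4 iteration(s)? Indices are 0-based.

v_4 = (33, 15, 13)

v_0 = (1, -2, 2).
v_1 = A·v_0 = (0, 6, 5).
v_2 = A·v_1 = (-11, -1, -1).
v_3 = A·v_2 = (2, -22, -11).
v_4 = A·v_3 = (33, 15, 13).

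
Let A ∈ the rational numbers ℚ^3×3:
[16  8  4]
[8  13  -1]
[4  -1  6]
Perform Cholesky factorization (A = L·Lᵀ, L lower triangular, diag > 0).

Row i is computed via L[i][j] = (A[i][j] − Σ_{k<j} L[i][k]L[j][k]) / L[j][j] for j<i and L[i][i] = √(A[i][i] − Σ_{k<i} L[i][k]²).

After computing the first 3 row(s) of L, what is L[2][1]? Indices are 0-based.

Step 1: L[0][0] = √(16) = 4.
  L[1][0] = (8) / L[0][0] = 2.
Step 2: L[1][1] = √(9) = 3.
  L[2][0] = (4) / L[0][0] = 1.
  L[2][1] = (-3) / L[1][1] = -1.
Step 3: L[2][2] = √(4) = 2.

L[2][1] = -1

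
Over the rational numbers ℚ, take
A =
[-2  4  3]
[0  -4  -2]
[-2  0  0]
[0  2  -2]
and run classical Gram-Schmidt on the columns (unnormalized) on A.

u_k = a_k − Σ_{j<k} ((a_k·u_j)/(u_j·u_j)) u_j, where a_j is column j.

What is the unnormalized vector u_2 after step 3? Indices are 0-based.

u_2 = (11/14, -4/7, -11/14, -19/7)

Step 1: u_0 = a_0 = (-2, 0, -2, 0).
Step 2: u_1 = a_1 − (-1)·u_0 = (2, -4, -2, 2).
Step 3: u_2 = a_2 − (-3/4)·u_0 − (5/14)·u_1 = (11/14, -4/7, -11/14, -19/7).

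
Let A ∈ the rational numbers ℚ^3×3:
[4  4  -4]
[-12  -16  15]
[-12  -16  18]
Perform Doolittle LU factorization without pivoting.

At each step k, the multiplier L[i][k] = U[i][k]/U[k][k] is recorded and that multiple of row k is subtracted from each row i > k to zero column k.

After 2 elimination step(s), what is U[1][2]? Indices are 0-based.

U[1][2] = 3

Step 1: pivot at (0,0) is 4.
  row1 ← row1 − (-3)·row0  ⇒  L[1][0]=-3, U row1=(0, -4, 3)
  row2 ← row2 − (-3)·row0  ⇒  L[2][0]=-3, U row2=(0, -4, 6)
Step 2: pivot at (1,1) is -4.
  row2 ← row2 − (1)·row1  ⇒  L[2][1]=1, U row2=(0, 0, 3)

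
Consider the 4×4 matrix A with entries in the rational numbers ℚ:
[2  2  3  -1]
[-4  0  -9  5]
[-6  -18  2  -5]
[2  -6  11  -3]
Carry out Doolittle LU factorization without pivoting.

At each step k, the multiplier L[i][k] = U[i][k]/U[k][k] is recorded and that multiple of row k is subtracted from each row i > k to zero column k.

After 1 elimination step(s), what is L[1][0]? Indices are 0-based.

[col 0] pivot 2
  R1 -= -2*R0 → (0, 4, -3, 3)  (L[1][0] := -2)
  R2 -= -3*R0 → (0, -12, 11, -8)  (L[2][0] := -3)
  R3 -= 1*R0 → (0, -8, 8, -2)  (L[3][0] := 1)

L[1][0] = -2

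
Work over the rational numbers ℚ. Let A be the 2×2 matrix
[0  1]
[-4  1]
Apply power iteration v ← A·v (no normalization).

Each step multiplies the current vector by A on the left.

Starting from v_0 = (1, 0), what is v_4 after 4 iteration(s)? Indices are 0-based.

v_4 = (12, 28)

v_0 = (1, 0).
v_1 = A·v_0 = (0, -4).
v_2 = A·v_1 = (-4, -4).
v_3 = A·v_2 = (-4, 12).
v_4 = A·v_3 = (12, 28).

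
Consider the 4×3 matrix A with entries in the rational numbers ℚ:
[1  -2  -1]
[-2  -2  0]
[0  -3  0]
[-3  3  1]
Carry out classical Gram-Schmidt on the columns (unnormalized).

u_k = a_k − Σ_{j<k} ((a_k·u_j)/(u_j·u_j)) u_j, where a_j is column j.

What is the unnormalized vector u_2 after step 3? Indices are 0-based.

u_2 = (-18/35, -6/35, 2/5, -2/35)

Step 1: u_0 = a_0 = (1, -2, 0, -3).
Step 2: u_1 = a_1 − (-1/2)·u_0 = (-3/2, -3, -3, 3/2).
Step 3: u_2 = a_2 − (-2/7)·u_0 − (2/15)·u_1 = (-18/35, -6/35, 2/5, -2/35).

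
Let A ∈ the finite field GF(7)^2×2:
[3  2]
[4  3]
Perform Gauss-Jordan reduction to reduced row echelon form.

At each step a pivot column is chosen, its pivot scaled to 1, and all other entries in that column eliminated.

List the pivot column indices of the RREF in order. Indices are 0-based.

step 1: normalize row 0 (÷3) = (1, 3)
  row 1: subtract 4×row0 = (0, 5)
step 2: normalize row 1 (÷5) = (0, 1)
  row 0: subtract 3×row1 = (1, 0)

pivot columns: 0, 1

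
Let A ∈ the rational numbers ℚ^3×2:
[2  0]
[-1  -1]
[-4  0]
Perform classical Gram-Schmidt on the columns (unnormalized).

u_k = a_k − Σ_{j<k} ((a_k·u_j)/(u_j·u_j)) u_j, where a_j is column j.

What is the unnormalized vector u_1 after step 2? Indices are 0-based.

u_1 = (-2/21, -20/21, 4/21)

Step 1: u_0 = a_0 = (2, -1, -4).
Step 2: u_1 = a_1 − (1/21)·u_0 = (-2/21, -20/21, 4/21).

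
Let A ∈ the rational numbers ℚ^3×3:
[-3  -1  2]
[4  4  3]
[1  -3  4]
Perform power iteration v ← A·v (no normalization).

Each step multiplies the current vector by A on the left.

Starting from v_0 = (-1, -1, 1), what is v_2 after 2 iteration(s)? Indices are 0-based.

v_0 = (-1, -1, 1).
v_1 = A·v_0 = (6, -5, 6).
v_2 = A·v_1 = (-1, 22, 45).

v_2 = (-1, 22, 45)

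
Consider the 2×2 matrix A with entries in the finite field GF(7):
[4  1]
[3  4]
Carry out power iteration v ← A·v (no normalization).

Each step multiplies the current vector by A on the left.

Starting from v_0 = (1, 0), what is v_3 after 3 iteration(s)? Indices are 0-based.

v_3 = (2, 6)

v_0 = (1, 0).
v_1 = A·v_0 = (4, 3).
v_2 = A·v_1 = (5, 3).
v_3 = A·v_2 = (2, 6).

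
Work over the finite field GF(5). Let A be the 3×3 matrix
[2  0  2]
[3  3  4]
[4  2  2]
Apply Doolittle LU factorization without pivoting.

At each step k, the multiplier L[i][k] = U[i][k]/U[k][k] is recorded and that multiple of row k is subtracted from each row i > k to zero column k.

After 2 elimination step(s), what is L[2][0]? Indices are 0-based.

L[2][0] = 2

k=0: U[0][0]=2
  eliminate (1,0): mult=4, new row 1: (0, 3, 1); set L[1][0]=4
  eliminate (2,0): mult=2, new row 2: (0, 2, 3); set L[2][0]=2
k=1: U[1][1]=3
  eliminate (2,1): mult=4, new row 2: (0, 0, 4); set L[2][1]=4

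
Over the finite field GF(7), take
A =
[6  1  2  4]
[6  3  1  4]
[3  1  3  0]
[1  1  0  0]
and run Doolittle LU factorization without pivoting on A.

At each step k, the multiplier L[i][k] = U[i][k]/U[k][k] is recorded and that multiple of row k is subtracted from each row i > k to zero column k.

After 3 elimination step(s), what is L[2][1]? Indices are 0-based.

L[2][1] = 2

[col 0] pivot 6
  R1 -= 1*R0 → (0, 2, 6, 0)  (L[1][0] := 1)
  R2 -= 4*R0 → (0, 4, 2, 5)  (L[2][0] := 4)
  R3 -= 6*R0 → (0, 2, 2, 4)  (L[3][0] := 6)
[col 1] pivot 2
  R2 -= 2*R1 → (0, 0, 4, 5)  (L[2][1] := 2)
  R3 -= 1*R1 → (0, 0, 3, 4)  (L[3][1] := 1)
[col 2] pivot 4
  R3 -= 6*R2 → (0, 0, 0, 2)  (L[3][2] := 6)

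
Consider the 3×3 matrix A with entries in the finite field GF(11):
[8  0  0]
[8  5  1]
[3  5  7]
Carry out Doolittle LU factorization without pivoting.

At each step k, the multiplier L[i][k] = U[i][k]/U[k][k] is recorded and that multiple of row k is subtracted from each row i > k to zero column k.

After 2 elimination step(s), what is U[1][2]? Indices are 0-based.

U[1][2] = 1

k=0: U[0][0]=8
  eliminate (1,0): mult=1, new row 1: (0, 5, 1); set L[1][0]=1
  eliminate (2,0): mult=10, new row 2: (0, 5, 7); set L[2][0]=10
k=1: U[1][1]=5
  eliminate (2,1): mult=1, new row 2: (0, 0, 6); set L[2][1]=1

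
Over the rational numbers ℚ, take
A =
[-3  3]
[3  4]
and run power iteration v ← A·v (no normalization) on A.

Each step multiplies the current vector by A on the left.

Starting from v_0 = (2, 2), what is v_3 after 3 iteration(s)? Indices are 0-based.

v_0 = (2, 2).
v_1 = A·v_0 = (0, 14).
v_2 = A·v_1 = (42, 56).
v_3 = A·v_2 = (42, 350).

v_3 = (42, 350)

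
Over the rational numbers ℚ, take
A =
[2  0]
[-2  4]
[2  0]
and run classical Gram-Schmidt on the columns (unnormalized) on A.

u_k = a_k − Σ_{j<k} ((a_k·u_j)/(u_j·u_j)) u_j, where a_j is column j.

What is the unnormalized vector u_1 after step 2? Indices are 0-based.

Step 1: u_0 = a_0 = (2, -2, 2).
Step 2: u_1 = a_1 − (-2/3)·u_0 = (4/3, 8/3, 4/3).

u_1 = (4/3, 8/3, 4/3)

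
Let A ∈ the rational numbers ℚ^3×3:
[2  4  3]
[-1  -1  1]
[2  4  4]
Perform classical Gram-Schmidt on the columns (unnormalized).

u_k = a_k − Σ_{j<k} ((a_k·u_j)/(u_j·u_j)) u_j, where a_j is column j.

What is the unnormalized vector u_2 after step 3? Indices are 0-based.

u_2 = (-1/2, 0, 1/2)

Step 1: u_0 = a_0 = (2, -1, 2).
Step 2: u_1 = a_1 − (17/9)·u_0 = (2/9, 8/9, 2/9).
Step 3: u_2 = a_2 − (13/9)·u_0 − (11/4)·u_1 = (-1/2, 0, 1/2).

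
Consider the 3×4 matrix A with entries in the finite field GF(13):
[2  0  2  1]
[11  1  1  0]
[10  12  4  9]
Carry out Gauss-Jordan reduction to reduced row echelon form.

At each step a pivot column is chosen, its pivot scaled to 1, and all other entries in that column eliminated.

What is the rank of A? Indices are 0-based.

pivot(0,0)=2: scale R0 → (1, 0, 1, 7)
  clear (1,0): R1 −= (11)R0 → (0, 1, 3, 1)
  clear (2,0): R2 −= (10)R0 → (0, 12, 7, 4)
pivot(1,1)=1: scale R1 → (0, 1, 3, 1)
  clear (2,1): R2 −= (12)R1 → (0, 0, 10, 5)
pivot(2,2)=10: scale R2 → (0, 0, 1, 7)
  clear (0,2): R0 −= (1)R2 → (1, 0, 0, 0)
  clear (1,2): R1 −= (3)R2 → (0, 1, 0, 6)

rank = 3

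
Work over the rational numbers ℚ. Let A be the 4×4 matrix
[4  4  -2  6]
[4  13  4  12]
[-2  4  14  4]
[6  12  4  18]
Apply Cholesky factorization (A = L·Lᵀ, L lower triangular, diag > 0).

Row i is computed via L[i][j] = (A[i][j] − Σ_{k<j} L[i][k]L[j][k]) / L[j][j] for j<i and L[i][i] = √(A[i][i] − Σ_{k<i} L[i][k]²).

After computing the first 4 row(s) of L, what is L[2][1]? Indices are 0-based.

Step 1: L[0][0] = √(4) = 2.
  L[1][0] = (4) / L[0][0] = 2.
Step 2: L[1][1] = √(9) = 3.
  L[2][0] = (-2) / L[0][0] = -1.
  L[2][1] = (6) / L[1][1] = 2.
Step 3: L[2][2] = √(9) = 3.
  L[3][0] = (6) / L[0][0] = 3.
  L[3][1] = (6) / L[1][1] = 2.
  L[3][2] = (3) / L[2][2] = 1.
Step 4: L[3][3] = √(4) = 2.

L[2][1] = 2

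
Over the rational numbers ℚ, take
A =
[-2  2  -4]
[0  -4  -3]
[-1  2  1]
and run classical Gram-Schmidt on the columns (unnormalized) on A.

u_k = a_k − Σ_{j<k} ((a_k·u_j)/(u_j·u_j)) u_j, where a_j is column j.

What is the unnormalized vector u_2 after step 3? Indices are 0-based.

Step 1: u_0 = a_0 = (-2, 0, -1).
Step 2: u_1 = a_1 − (-6/5)·u_0 = (-2/5, -4, 4/5).
Step 3: u_2 = a_2 − (7/5)·u_0 − (6/7)·u_1 = (-6/7, 3/7, 12/7).

u_2 = (-6/7, 3/7, 12/7)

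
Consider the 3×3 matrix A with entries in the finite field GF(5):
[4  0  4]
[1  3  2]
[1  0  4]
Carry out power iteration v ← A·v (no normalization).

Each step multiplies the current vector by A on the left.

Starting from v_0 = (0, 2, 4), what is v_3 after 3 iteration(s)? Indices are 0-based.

v_0 = (0, 2, 4).
v_1 = A·v_0 = (1, 4, 1).
v_2 = A·v_1 = (3, 0, 0).
v_3 = A·v_2 = (2, 3, 3).

v_3 = (2, 3, 3)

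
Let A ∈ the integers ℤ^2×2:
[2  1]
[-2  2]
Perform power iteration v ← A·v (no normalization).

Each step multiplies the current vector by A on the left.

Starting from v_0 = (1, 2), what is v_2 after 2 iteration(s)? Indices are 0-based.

v_0 = (1, 2).
v_1 = A·v_0 = (4, 2).
v_2 = A·v_1 = (10, -4).

v_2 = (10, -4)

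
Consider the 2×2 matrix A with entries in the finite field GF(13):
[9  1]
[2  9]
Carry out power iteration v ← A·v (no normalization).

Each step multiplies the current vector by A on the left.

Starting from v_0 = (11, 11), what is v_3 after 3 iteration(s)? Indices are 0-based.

v_0 = (11, 11).
v_1 = A·v_0 = (6, 4).
v_2 = A·v_1 = (6, 9).
v_3 = A·v_2 = (11, 2).

v_3 = (11, 2)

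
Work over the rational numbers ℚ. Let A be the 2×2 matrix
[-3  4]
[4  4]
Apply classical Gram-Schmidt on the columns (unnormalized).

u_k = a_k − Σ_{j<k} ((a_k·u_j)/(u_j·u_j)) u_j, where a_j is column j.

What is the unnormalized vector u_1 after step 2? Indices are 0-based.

Step 1: u_0 = a_0 = (-3, 4).
Step 2: u_1 = a_1 − (4/25)·u_0 = (112/25, 84/25).

u_1 = (112/25, 84/25)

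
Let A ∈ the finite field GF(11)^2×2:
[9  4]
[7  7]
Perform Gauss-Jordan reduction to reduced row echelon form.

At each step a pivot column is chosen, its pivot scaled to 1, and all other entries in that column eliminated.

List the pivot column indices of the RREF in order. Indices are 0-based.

pivot columns: 0, 1

step 1: normalize row 0 (÷9) = (1, 9)
  row 1: subtract 7×row0 = (0, 10)
step 2: normalize row 1 (÷10) = (0, 1)
  row 0: subtract 9×row1 = (1, 0)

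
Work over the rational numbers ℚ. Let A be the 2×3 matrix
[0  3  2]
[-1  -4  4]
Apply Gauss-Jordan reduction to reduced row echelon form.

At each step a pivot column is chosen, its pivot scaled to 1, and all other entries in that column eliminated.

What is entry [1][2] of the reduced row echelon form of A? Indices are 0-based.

M[1][2] = 2/3

[1] R0 <-> R1
[1] R0 /= -1  ⇒  (1, 4, -4)
[2] R1 /= 3  ⇒  (0, 1, 2/3)
     R0 -= 4·R1  ⇒  (1, 0, -20/3)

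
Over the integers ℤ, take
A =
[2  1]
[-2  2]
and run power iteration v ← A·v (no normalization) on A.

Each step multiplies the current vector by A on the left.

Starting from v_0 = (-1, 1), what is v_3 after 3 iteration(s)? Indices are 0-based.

v_0 = (-1, 1).
v_1 = A·v_0 = (-1, 4).
v_2 = A·v_1 = (2, 10).
v_3 = A·v_2 = (14, 16).

v_3 = (14, 16)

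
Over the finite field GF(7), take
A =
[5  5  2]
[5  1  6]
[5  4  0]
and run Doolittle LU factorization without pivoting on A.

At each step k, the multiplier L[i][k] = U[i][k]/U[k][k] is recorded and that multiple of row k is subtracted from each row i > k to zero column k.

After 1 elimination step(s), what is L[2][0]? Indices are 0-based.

k=0: U[0][0]=5
  eliminate (1,0): mult=1, new row 1: (0, 3, 4); set L[1][0]=1
  eliminate (2,0): mult=1, new row 2: (0, 6, 5); set L[2][0]=1

L[2][0] = 1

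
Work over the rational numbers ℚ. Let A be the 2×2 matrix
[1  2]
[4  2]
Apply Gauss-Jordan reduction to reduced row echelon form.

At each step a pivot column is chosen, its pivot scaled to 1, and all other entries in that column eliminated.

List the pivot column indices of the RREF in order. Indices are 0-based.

pivot(0,0)=1: scale R0 → (1, 2)
  clear (1,0): R1 −= (4)R0 → (0, -6)
pivot(1,1)=-6: scale R1 → (0, 1)
  clear (0,1): R0 −= (2)R1 → (1, 0)

pivot columns: 0, 1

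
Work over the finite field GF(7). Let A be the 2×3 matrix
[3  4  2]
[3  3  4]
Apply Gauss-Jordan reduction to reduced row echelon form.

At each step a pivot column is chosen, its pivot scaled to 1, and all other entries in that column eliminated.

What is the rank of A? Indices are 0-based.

rank = 2

[1] R0 /= 3  ⇒  (1, 6, 3)
     R1 -= 3·R0  ⇒  (0, 6, 2)
[2] R1 /= 6  ⇒  (0, 1, 5)
     R0 -= 6·R1  ⇒  (1, 0, 1)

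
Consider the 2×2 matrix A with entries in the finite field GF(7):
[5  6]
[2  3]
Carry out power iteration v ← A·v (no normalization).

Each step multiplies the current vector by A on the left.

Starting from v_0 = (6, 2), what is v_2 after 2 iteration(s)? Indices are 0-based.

v_0 = (6, 2).
v_1 = A·v_0 = (0, 4).
v_2 = A·v_1 = (3, 5).

v_2 = (3, 5)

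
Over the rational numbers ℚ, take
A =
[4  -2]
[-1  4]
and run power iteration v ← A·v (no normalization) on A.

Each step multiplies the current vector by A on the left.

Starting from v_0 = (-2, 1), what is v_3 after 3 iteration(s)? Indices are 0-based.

v_0 = (-2, 1).
v_1 = A·v_0 = (-10, 6).
v_2 = A·v_1 = (-52, 34).
v_3 = A·v_2 = (-276, 188).

v_3 = (-276, 188)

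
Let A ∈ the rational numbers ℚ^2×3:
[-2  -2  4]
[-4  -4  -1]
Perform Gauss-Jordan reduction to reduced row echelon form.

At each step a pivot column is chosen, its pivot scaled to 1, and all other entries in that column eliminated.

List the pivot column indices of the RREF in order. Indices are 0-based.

pivot columns: 0, 2

[1] R0 /= -2  ⇒  (1, 1, -2)
     R1 -= -4·R0  ⇒  (0, 0, -9)
column 1 empty below row 1
[2] R1 /= -9  ⇒  (0, 0, 1)
     R0 -= -2·R1  ⇒  (1, 1, 0)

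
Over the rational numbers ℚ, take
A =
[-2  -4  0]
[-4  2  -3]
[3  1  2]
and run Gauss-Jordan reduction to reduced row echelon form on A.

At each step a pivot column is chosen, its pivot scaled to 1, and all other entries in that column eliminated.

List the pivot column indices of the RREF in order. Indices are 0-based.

pivot(0,0)=-2: scale R0 → (1, 2, 0)
  clear (1,0): R1 −= (-4)R0 → (0, 10, -3)
  clear (2,0): R2 −= (3)R0 → (0, -5, 2)
pivot(1,1)=10: scale R1 → (0, 1, -3/10)
  clear (0,1): R0 −= (2)R1 → (1, 0, 3/5)
  clear (2,1): R2 −= (-5)R1 → (0, 0, 1/2)
pivot(2,2)=1/2: scale R2 → (0, 0, 1)
  clear (0,2): R0 −= (3/5)R2 → (1, 0, 0)
  clear (1,2): R1 −= (-3/10)R2 → (0, 1, 0)

pivot columns: 0, 1, 2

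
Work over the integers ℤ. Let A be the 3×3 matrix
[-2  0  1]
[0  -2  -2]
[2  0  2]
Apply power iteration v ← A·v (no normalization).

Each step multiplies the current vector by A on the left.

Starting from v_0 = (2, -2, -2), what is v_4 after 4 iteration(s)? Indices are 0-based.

v_4 = (72, -112, -72)

v_0 = (2, -2, -2).
v_1 = A·v_0 = (-6, 8, 0).
v_2 = A·v_1 = (12, -16, -12).
v_3 = A·v_2 = (-36, 56, 0).
v_4 = A·v_3 = (72, -112, -72).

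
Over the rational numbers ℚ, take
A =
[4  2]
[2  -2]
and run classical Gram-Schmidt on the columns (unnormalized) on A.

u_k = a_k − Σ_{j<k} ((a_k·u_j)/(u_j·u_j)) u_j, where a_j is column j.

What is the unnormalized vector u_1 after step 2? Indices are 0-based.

Step 1: u_0 = a_0 = (4, 2).
Step 2: u_1 = a_1 − (1/5)·u_0 = (6/5, -12/5).

u_1 = (6/5, -12/5)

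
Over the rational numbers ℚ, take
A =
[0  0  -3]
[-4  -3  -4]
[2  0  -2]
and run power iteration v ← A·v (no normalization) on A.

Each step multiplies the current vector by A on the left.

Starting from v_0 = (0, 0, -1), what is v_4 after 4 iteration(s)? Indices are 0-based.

v_0 = (0, 0, -1).
v_1 = A·v_0 = (3, 4, 2).
v_2 = A·v_1 = (-6, -32, 2).
v_3 = A·v_2 = (-6, 112, -16).
v_4 = A·v_3 = (48, -248, 20).

v_4 = (48, -248, 20)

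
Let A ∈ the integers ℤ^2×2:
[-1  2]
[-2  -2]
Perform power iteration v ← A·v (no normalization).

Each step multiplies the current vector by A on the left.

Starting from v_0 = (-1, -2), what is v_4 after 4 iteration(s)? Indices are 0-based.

v_4 = (-9, 90)

v_0 = (-1, -2).
v_1 = A·v_0 = (-3, 6).
v_2 = A·v_1 = (15, -6).
v_3 = A·v_2 = (-27, -18).
v_4 = A·v_3 = (-9, 90).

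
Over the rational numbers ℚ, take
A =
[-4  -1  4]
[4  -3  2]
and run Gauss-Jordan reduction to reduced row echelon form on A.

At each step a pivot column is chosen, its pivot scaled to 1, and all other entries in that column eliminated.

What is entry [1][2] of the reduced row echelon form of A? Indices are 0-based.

M[1][2] = -3/2

pivot(0,0)=-4: scale R0 → (1, 1/4, -1)
  clear (1,0): R1 −= (4)R0 → (0, -4, 6)
pivot(1,1)=-4: scale R1 → (0, 1, -3/2)
  clear (0,1): R0 −= (1/4)R1 → (1, 0, -5/8)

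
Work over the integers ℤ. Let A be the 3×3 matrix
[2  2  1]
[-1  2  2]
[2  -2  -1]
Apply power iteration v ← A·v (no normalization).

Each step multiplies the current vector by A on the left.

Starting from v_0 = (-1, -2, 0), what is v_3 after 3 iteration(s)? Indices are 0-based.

v_3 = (-32, 8, -32)

v_0 = (-1, -2, 0).
v_1 = A·v_0 = (-6, -3, 2).
v_2 = A·v_1 = (-16, 4, -8).
v_3 = A·v_2 = (-32, 8, -32).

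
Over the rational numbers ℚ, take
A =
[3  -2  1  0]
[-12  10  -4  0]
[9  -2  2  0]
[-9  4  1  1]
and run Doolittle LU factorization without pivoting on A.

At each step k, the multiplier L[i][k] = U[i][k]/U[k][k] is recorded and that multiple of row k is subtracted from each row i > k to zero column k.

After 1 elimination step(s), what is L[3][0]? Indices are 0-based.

Step 1: pivot at (0,0) is 3.
  row1 ← row1 − (-4)·row0  ⇒  L[1][0]=-4, U row1=(0, 2, 0, 0)
  row2 ← row2 − (3)·row0  ⇒  L[2][0]=3, U row2=(0, 4, -1, 0)
  row3 ← row3 − (-3)·row0  ⇒  L[3][0]=-3, U row3=(0, -2, 4, 1)

L[3][0] = -3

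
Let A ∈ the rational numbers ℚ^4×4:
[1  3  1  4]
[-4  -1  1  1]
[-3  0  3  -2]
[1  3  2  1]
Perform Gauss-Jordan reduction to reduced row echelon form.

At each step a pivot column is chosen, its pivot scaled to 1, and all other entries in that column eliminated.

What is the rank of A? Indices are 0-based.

step 1: normalize row 0 (÷1) = (1, 3, 1, 4)
  row 1: subtract -4×row0 = (0, 11, 5, 17)
  row 2: subtract -3×row0 = (0, 9, 6, 10)
  row 3: subtract 1×row0 = (0, 0, 1, -3)
step 2: normalize row 1 (÷11) = (0, 1, 5/11, 17/11)
  row 0: subtract 3×row1 = (1, 0, -4/11, -7/11)
  row 2: subtract 9×row1 = (0, 0, 21/11, -43/11)
step 3: normalize row 2 (÷21/11) = (0, 0, 1, -43/21)
  row 0: subtract -4/11×row2 = (1, 0, 0, -29/21)
  row 1: subtract 5/11×row2 = (0, 1, 0, 52/21)
  row 3: subtract 1×row2 = (0, 0, 0, -20/21)
step 4: normalize row 3 (÷-20/21) = (0, 0, 0, 1)
  row 0: subtract -29/21×row3 = (1, 0, 0, 0)
  row 1: subtract 52/21×row3 = (0, 1, 0, 0)
  row 2: subtract -43/21×row3 = (0, 0, 1, 0)

rank = 4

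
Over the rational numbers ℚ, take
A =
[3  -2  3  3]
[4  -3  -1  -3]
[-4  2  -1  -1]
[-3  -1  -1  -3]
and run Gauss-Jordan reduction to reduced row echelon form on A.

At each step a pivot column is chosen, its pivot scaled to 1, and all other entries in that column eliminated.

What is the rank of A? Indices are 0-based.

rank = 4

step 1: normalize row 0 (÷3) = (1, -2/3, 1, 1)
  row 1: subtract 4×row0 = (0, -1/3, -5, -7)
  row 2: subtract -4×row0 = (0, -2/3, 3, 3)
  row 3: subtract -3×row0 = (0, -3, 2, 0)
step 2: normalize row 1 (÷-1/3) = (0, 1, 15, 21)
  row 0: subtract -2/3×row1 = (1, 0, 11, 15)
  row 2: subtract -2/3×row1 = (0, 0, 13, 17)
  row 3: subtract -3×row1 = (0, 0, 47, 63)
step 3: normalize row 2 (÷13) = (0, 0, 1, 17/13)
  row 0: subtract 11×row2 = (1, 0, 0, 8/13)
  row 1: subtract 15×row2 = (0, 1, 0, 18/13)
  row 3: subtract 47×row2 = (0, 0, 0, 20/13)
step 4: normalize row 3 (÷20/13) = (0, 0, 0, 1)
  row 0: subtract 8/13×row3 = (1, 0, 0, 0)
  row 1: subtract 18/13×row3 = (0, 1, 0, 0)
  row 2: subtract 17/13×row3 = (0, 0, 1, 0)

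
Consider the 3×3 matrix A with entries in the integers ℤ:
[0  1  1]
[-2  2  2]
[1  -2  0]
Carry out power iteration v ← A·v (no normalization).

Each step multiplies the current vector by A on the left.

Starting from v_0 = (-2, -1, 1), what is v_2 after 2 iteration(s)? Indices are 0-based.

v_2 = (4, 8, -8)

v_0 = (-2, -1, 1).
v_1 = A·v_0 = (0, 4, 0).
v_2 = A·v_1 = (4, 8, -8).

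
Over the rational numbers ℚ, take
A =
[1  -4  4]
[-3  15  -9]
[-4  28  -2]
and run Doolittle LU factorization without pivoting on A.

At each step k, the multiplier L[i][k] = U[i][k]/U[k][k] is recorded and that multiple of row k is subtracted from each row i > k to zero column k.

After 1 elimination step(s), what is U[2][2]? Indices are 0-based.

U[2][2] = 14

Step 1: pivot at (0,0) is 1.
  row1 ← row1 − (-3)·row0  ⇒  L[1][0]=-3, U row1=(0, 3, 3)
  row2 ← row2 − (-4)·row0  ⇒  L[2][0]=-4, U row2=(0, 12, 14)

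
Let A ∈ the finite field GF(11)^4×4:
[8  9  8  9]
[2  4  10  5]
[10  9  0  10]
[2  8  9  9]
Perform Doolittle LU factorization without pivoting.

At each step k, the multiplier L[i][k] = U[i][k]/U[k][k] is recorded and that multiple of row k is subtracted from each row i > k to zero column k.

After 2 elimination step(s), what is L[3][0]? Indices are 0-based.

[col 0] pivot 8
  R1 -= 3*R0 → (0, 10, 8, 0)  (L[1][0] := 3)
  R2 -= 4*R0 → (0, 6, 1, 7)  (L[2][0] := 4)
  R3 -= 3*R0 → (0, 3, 7, 4)  (L[3][0] := 3)
[col 1] pivot 10
  R2 -= 5*R1 → (0, 0, 5, 7)  (L[2][1] := 5)
  R3 -= 8*R1 → (0, 0, 9, 4)  (L[3][1] := 8)

L[3][0] = 3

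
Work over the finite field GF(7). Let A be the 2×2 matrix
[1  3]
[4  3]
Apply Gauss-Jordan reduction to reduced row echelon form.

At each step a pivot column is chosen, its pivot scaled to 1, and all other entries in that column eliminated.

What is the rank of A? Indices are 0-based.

step 1: normalize row 0 (÷1) = (1, 3)
  row 1: subtract 4×row0 = (0, 5)
step 2: normalize row 1 (÷5) = (0, 1)
  row 0: subtract 3×row1 = (1, 0)

rank = 2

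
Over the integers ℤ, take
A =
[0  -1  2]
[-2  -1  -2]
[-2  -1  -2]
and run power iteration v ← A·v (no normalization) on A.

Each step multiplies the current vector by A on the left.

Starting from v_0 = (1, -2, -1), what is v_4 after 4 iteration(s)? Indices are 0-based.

v_0 = (1, -2, -1).
v_1 = A·v_0 = (0, 2, 2).
v_2 = A·v_1 = (2, -6, -6).
v_3 = A·v_2 = (-6, 14, 14).
v_4 = A·v_3 = (14, -30, -30).

v_4 = (14, -30, -30)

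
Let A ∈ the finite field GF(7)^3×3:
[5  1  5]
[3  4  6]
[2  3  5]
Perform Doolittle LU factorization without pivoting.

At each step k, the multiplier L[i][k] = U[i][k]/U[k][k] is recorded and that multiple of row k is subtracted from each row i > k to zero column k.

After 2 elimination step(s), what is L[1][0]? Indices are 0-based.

Step 1: pivot at (0,0) is 5.
  row1 ← row1 − (2)·row0  ⇒  L[1][0]=2, U row1=(0, 2, 3)
  row2 ← row2 − (6)·row0  ⇒  L[2][0]=6, U row2=(0, 4, 3)
Step 2: pivot at (1,1) is 2.
  row2 ← row2 − (2)·row1  ⇒  L[2][1]=2, U row2=(0, 0, 4)

L[1][0] = 2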